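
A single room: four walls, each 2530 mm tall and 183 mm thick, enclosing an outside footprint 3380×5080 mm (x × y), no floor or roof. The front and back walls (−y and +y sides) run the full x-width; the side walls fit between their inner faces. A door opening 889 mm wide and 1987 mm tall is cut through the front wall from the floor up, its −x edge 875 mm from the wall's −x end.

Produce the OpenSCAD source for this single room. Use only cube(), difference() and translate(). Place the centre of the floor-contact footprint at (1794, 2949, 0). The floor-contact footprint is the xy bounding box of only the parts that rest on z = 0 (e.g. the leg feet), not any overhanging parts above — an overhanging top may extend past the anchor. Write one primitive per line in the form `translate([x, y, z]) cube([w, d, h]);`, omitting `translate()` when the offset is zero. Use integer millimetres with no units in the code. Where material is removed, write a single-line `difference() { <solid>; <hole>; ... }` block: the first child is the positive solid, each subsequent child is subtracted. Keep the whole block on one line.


difference() { translate([104, 409, 0]) cube([3380, 183, 2530]); translate([979, 409, 0]) cube([889, 183, 1987]); }
translate([104, 5306, 0]) cube([3380, 183, 2530]);
translate([104, 592, 0]) cube([183, 4714, 2530]);
translate([3301, 592, 0]) cube([183, 4714, 2530]);


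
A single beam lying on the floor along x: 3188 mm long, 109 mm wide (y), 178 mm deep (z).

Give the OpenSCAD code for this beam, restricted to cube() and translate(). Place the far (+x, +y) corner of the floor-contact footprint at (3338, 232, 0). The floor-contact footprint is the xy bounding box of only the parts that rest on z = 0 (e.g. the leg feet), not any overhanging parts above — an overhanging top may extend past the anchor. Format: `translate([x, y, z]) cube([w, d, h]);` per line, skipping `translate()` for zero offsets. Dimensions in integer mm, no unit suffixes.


translate([150, 123, 0]) cube([3188, 109, 178]);


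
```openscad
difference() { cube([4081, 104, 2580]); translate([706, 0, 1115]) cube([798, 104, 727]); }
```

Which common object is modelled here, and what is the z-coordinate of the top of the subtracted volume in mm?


A wall with a window opening. The window head height is 1842 mm.

A wall with a rectangular opening subtracted — a window. Sill at z = 1115, opening 727 mm tall, so the head is at 1115 + 727 = 1842 mm.


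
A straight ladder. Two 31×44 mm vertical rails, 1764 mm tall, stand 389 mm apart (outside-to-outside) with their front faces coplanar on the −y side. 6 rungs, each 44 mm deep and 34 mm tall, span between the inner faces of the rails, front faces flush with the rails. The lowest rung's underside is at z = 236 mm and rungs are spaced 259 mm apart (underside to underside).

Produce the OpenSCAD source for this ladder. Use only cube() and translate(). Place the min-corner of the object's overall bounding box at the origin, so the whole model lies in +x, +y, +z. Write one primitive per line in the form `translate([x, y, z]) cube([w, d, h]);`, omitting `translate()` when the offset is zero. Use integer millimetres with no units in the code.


cube([31, 44, 1764]);
translate([358, 0, 0]) cube([31, 44, 1764]);
translate([31, 0, 236]) cube([327, 44, 34]);
translate([31, 0, 495]) cube([327, 44, 34]);
translate([31, 0, 754]) cube([327, 44, 34]);
translate([31, 0, 1013]) cube([327, 44, 34]);
translate([31, 0, 1272]) cube([327, 44, 34]);
translate([31, 0, 1531]) cube([327, 44, 34]);


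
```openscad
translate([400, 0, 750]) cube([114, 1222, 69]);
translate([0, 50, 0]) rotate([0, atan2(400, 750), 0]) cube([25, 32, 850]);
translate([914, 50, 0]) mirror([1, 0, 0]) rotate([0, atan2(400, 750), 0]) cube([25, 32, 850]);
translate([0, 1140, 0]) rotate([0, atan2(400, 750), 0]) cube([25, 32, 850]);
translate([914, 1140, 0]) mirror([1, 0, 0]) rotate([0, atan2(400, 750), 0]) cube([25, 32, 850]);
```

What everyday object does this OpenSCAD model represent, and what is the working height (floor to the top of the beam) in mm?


A sawhorse. The overall height is 819 mm.

A beam across two mirrored pairs of raked legs — a sawhorse. The beam's underside is at z = 750 (matching the legs' vertical rise in atan2(400, 750)) and the beam is 69 mm tall, so its top is at 750 + 69 = 819 mm. The raked legs top out at the beam's underside, so that is the highest point.


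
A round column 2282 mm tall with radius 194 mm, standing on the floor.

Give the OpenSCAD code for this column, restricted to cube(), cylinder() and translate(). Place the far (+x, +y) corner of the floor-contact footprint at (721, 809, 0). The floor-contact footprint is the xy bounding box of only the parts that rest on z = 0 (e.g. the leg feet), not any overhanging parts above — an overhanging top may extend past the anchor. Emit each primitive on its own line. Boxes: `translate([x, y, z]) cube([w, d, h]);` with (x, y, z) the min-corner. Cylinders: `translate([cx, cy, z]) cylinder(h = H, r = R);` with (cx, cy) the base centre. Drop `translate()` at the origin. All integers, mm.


translate([527, 615, 0]) cylinder(h = 2282, r = 194);


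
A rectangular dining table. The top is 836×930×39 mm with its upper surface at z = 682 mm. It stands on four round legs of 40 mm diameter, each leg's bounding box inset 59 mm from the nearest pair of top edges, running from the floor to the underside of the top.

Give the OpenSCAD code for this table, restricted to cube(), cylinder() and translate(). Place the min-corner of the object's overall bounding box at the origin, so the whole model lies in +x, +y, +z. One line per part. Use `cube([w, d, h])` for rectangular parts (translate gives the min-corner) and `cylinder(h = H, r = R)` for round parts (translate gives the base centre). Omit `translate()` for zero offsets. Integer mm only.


translate([0, 0, 643]) cube([836, 930, 39]);
translate([79, 79, 0]) cylinder(h = 643, r = 20);
translate([757, 79, 0]) cylinder(h = 643, r = 20);
translate([79, 851, 0]) cylinder(h = 643, r = 20);
translate([757, 851, 0]) cylinder(h = 643, r = 20);


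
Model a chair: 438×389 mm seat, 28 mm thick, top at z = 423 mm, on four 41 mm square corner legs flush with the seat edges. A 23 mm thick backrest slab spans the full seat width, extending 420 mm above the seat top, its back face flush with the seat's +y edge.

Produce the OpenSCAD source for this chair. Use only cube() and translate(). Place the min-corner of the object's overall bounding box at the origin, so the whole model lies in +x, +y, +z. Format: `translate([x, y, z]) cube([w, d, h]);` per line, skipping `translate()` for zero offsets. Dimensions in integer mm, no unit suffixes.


translate([0, 0, 395]) cube([438, 389, 28]);
cube([41, 41, 395]);
translate([397, 0, 0]) cube([41, 41, 395]);
translate([0, 348, 0]) cube([41, 41, 395]);
translate([397, 348, 0]) cube([41, 41, 395]);
translate([0, 366, 423]) cube([438, 23, 420]);


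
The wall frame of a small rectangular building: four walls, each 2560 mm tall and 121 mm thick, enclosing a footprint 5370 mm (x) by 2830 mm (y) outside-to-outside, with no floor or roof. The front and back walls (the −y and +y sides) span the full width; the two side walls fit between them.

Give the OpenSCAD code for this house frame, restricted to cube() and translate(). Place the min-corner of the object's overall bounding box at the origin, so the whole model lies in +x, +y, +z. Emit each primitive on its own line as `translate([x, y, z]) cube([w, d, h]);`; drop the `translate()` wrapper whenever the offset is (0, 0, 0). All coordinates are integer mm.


cube([5370, 121, 2560]);
translate([0, 2709, 0]) cube([5370, 121, 2560]);
translate([0, 121, 0]) cube([121, 2588, 2560]);
translate([5249, 121, 0]) cube([121, 2588, 2560]);


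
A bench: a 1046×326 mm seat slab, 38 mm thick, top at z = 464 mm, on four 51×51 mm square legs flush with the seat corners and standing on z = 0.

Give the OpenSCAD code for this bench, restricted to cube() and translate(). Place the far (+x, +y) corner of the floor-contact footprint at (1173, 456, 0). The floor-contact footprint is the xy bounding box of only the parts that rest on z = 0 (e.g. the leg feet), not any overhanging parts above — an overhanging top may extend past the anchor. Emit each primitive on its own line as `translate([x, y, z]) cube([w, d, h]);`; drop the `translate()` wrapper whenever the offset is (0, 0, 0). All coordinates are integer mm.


translate([127, 130, 426]) cube([1046, 326, 38]);
translate([127, 130, 0]) cube([51, 51, 426]);
translate([127, 405, 0]) cube([51, 51, 426]);
translate([1122, 130, 0]) cube([51, 51, 426]);
translate([1122, 405, 0]) cube([51, 51, 426]);


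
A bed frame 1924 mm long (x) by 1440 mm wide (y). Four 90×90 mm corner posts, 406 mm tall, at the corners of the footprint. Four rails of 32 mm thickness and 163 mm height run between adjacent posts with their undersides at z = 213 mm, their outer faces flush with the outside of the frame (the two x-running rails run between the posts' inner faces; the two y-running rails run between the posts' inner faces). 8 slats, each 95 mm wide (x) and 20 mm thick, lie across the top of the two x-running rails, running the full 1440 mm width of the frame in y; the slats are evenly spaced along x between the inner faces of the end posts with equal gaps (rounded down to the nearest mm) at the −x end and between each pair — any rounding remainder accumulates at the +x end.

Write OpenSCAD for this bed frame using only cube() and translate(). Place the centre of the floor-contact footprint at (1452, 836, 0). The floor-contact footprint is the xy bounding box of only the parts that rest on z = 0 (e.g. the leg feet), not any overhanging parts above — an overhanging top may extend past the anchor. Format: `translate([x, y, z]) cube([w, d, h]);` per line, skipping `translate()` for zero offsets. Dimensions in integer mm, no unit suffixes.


translate([490, 116, 0]) cube([90, 90, 406]);
translate([490, 1466, 0]) cube([90, 90, 406]);
translate([2324, 116, 0]) cube([90, 90, 406]);
translate([2324, 1466, 0]) cube([90, 90, 406]);
translate([580, 116, 213]) cube([1744, 32, 163]);
translate([580, 1524, 213]) cube([1744, 32, 163]);
translate([490, 206, 213]) cube([32, 1260, 163]);
translate([2382, 206, 213]) cube([32, 1260, 163]);
translate([689, 116, 376]) cube([95, 1440, 20]);
translate([893, 116, 376]) cube([95, 1440, 20]);
translate([1097, 116, 376]) cube([95, 1440, 20]);
translate([1301, 116, 376]) cube([95, 1440, 20]);
translate([1505, 116, 376]) cube([95, 1440, 20]);
translate([1709, 116, 376]) cube([95, 1440, 20]);
translate([1913, 116, 376]) cube([95, 1440, 20]);
translate([2117, 116, 376]) cube([95, 1440, 20]);


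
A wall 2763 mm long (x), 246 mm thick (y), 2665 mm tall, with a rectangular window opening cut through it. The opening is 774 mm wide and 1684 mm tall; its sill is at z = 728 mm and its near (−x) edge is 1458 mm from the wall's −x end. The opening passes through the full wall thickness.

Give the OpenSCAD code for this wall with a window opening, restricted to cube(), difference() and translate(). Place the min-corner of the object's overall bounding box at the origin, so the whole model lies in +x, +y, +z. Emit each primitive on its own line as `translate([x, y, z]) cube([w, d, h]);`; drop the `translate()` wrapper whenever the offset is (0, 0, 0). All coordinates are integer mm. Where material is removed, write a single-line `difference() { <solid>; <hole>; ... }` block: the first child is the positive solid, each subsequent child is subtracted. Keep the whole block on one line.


difference() { cube([2763, 246, 2665]); translate([1458, 0, 728]) cube([774, 246, 1684]); }


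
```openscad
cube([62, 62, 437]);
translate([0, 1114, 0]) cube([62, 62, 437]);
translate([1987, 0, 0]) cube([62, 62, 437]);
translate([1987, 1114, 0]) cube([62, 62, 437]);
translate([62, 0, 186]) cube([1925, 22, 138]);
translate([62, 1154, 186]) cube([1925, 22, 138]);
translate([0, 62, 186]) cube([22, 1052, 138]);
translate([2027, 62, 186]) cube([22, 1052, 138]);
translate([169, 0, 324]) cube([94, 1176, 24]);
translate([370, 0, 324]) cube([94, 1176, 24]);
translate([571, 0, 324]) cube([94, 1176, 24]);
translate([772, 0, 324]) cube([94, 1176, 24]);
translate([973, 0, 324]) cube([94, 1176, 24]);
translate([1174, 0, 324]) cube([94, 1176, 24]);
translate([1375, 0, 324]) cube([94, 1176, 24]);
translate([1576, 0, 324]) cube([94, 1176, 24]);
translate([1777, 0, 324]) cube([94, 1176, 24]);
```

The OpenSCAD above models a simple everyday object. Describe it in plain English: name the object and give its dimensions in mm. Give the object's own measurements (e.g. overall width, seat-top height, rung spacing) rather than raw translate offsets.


A bed frame 2049 mm long (x) by 1176 mm wide (y). Four 62×62 mm corner posts, 437 mm tall, at the corners of the footprint. Four rails of 22 mm thickness and 138 mm height run between adjacent posts with their undersides at z = 186 mm, their outer faces flush with the outside of the frame (the two x-running rails run between the posts' inner faces; the two y-running rails run between the posts' inner faces). 9 slats, each 94 mm wide (x) and 24 mm thick, lie across the top of the two x-running rails, running the full 1176 mm width of the frame in y; along x they sit between the end posts with a 107 mm gap after the −x posts and between neighbouring slats, leaving 116 mm before the +x posts.


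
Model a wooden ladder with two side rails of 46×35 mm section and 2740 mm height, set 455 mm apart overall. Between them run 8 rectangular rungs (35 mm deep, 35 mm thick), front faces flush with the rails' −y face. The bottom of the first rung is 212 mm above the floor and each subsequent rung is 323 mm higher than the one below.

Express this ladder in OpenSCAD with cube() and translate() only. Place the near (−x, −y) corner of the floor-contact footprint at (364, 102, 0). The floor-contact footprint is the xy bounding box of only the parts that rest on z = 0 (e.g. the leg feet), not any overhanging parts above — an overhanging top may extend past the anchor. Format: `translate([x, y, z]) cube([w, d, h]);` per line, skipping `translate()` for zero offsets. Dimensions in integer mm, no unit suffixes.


translate([364, 102, 0]) cube([46, 35, 2740]);
translate([773, 102, 0]) cube([46, 35, 2740]);
translate([410, 102, 212]) cube([363, 35, 35]);
translate([410, 102, 535]) cube([363, 35, 35]);
translate([410, 102, 858]) cube([363, 35, 35]);
translate([410, 102, 1181]) cube([363, 35, 35]);
translate([410, 102, 1504]) cube([363, 35, 35]);
translate([410, 102, 1827]) cube([363, 35, 35]);
translate([410, 102, 2150]) cube([363, 35, 35]);
translate([410, 102, 2473]) cube([363, 35, 35]);


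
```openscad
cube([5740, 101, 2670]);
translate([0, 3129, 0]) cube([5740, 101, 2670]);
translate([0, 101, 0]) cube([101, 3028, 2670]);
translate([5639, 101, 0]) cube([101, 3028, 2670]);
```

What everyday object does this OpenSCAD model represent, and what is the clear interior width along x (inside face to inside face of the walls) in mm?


A house (or room) frame. The interior width is 5538 mm.

Four 2670 mm walls enclosing a rectangle with no floor or roof — a room or house frame. Outside width is 5740 mm and wall thickness is 101 mm, so the interior width is 5740 − 2 × 101 = 5538 mm.


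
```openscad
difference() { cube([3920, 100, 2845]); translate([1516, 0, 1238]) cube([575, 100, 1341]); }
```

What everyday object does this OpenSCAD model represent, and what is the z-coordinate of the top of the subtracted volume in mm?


A wall with a window opening. The window head height is 2579 mm.

A wall with a rectangular opening subtracted — a window. Sill at z = 1238, opening 1341 mm tall, so the head is at 1238 + 1341 = 2579 mm.


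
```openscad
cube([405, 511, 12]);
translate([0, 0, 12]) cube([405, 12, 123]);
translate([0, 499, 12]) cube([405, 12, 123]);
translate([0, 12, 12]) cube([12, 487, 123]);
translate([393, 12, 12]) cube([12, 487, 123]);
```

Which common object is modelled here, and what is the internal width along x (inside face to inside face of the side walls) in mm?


An open box. The internal width is 381 mm.

A 405×511 base slab with four walls standing on it — an open box. The base is 405 mm wide and the walls are 12 mm thick, so the internal width is 405 − 2 × 12 = 381 mm.


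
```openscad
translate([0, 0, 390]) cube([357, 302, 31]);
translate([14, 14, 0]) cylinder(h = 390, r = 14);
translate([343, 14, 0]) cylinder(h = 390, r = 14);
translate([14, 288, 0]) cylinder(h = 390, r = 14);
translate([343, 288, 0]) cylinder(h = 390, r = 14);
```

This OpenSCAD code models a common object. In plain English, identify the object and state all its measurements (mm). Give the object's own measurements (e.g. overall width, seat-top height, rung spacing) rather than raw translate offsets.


A simple wooden stool: a rectangular seat 357 mm (x) by 302 mm (y), 31 mm thick, top face at z = 421 mm, on four round legs, each 28 mm in diameter. The legs rest on z = 0, each leg's axis is inset half a diameter from the nearest pair of seat edges (so the leg's bounding box is flush with the corner).


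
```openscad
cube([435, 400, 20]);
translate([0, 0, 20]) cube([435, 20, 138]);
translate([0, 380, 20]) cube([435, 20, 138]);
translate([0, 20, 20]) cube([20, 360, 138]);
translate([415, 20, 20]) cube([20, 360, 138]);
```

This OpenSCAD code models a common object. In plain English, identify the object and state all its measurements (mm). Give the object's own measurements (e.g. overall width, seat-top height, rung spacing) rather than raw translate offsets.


An open-topped rectangular box: outside dimensions 435×400×158 mm, with a uniform wall and base thickness of 20 mm. The base is a full 435×400 slab on the floor; four walls sit on top of the base. The front and back walls (the −y and +y sides) span the full width; the two side walls fit between them.


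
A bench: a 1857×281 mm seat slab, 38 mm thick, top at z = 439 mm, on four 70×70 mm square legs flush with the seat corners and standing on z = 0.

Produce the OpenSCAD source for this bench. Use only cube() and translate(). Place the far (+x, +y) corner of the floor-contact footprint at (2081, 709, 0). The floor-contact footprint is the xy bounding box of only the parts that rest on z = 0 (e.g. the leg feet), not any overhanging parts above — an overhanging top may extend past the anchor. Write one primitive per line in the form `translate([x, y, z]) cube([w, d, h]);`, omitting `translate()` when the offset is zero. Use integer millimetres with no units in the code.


translate([224, 428, 401]) cube([1857, 281, 38]);
translate([224, 428, 0]) cube([70, 70, 401]);
translate([224, 639, 0]) cube([70, 70, 401]);
translate([2011, 428, 0]) cube([70, 70, 401]);
translate([2011, 639, 0]) cube([70, 70, 401]);


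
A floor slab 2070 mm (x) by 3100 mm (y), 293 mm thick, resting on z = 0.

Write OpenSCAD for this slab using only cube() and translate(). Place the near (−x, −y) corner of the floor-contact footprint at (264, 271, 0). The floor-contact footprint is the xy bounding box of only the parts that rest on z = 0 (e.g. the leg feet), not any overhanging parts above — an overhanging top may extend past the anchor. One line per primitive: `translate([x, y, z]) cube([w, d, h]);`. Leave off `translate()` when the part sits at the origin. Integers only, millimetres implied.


translate([264, 271, 0]) cube([2070, 3100, 293]);


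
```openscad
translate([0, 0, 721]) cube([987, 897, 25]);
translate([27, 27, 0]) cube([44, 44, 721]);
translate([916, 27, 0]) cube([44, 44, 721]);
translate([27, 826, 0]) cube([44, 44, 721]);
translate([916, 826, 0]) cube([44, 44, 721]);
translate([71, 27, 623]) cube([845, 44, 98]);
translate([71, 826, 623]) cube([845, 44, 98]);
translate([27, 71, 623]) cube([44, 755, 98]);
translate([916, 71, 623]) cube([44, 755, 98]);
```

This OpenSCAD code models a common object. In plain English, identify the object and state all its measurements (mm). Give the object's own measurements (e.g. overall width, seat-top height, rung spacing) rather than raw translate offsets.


A rectangular dining table. The top is 987×897×25 mm with its upper surface at z = 746 mm. It stands on four 44×44 mm square legs, each inset 27 mm from the nearest pair of top edges, running from the floor to the underside of the top. Four apron rails, 44 mm thick and 98 mm tall, run between adjacent legs with their top edges flush with the underside of the top and their outer faces flush with the legs' outer faces.


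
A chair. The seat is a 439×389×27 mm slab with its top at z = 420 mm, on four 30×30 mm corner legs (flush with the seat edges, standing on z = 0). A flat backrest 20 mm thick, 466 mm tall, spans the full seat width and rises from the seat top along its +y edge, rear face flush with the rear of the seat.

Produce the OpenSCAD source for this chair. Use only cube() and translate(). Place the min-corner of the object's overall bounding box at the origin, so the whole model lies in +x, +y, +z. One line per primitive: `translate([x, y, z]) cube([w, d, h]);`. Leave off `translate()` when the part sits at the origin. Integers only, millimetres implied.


translate([0, 0, 393]) cube([439, 389, 27]);
cube([30, 30, 393]);
translate([409, 0, 0]) cube([30, 30, 393]);
translate([0, 359, 0]) cube([30, 30, 393]);
translate([409, 359, 0]) cube([30, 30, 393]);
translate([0, 369, 420]) cube([439, 20, 466]);


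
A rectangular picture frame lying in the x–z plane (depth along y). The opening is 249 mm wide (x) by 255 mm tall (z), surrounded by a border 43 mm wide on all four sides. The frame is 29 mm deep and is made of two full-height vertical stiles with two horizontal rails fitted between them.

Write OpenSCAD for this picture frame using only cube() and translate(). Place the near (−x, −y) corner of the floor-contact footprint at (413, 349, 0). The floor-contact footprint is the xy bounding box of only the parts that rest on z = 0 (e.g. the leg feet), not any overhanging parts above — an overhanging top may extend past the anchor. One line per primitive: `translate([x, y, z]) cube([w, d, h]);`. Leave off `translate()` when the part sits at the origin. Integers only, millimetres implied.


translate([413, 349, 0]) cube([43, 29, 341]);
translate([705, 349, 0]) cube([43, 29, 341]);
translate([456, 349, 0]) cube([249, 29, 43]);
translate([456, 349, 298]) cube([249, 29, 43]);


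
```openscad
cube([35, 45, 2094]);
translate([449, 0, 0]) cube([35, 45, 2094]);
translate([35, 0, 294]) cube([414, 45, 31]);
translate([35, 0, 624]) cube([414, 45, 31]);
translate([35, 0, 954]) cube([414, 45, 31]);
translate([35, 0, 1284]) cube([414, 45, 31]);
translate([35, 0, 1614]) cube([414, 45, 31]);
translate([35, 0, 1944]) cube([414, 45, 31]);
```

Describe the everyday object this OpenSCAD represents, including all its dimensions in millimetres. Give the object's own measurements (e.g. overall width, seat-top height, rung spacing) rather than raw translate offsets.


A straight ladder. Two 35×45 mm vertical rails, 2094 mm tall, stand 484 mm apart (outside-to-outside) with their front faces coplanar on the −y side. 6 rungs, each 45 mm deep and 31 mm tall, span between the inner faces of the rails, front faces flush with the rails. The lowest rung's underside is at z = 294 mm and rungs are spaced 330 mm apart (underside to underside).


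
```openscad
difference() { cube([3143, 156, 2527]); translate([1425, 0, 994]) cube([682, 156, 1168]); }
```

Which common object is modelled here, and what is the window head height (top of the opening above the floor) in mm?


A wall with a window opening. The window head height is 2162 mm.

A wall with a rectangular opening subtracted — a window. Sill at z = 994, opening 1168 mm tall, so the head is at 994 + 1168 = 2162 mm.


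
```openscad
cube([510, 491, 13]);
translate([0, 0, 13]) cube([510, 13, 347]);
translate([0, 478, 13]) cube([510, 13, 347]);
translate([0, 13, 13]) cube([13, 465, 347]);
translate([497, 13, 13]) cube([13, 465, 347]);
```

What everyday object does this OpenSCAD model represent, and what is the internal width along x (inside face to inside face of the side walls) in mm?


An open box. The internal width is 484 mm.

A 510×491 base slab with four walls standing on it — an open box. The base is 510 mm wide and the walls are 13 mm thick, so the internal width is 510 − 2 × 13 = 484 mm.


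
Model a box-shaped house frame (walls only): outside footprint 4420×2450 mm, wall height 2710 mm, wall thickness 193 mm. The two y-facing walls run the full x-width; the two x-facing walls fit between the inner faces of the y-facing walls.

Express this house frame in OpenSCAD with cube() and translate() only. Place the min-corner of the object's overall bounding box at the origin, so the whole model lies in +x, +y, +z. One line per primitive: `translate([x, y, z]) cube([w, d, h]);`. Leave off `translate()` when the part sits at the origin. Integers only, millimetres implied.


cube([4420, 193, 2710]);
translate([0, 2257, 0]) cube([4420, 193, 2710]);
translate([0, 193, 0]) cube([193, 2064, 2710]);
translate([4227, 193, 0]) cube([193, 2064, 2710]);


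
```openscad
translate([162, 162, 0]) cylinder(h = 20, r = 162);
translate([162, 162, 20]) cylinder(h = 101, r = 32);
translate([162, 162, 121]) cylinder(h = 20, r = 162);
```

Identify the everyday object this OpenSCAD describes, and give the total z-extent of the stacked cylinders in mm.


A spool. The overall height is 141 mm.

Three coaxial cylinders, large–small–large — a spool. Two 20 mm flanges and a 101 mm core give 20 + 101 + 20 = 141 mm.


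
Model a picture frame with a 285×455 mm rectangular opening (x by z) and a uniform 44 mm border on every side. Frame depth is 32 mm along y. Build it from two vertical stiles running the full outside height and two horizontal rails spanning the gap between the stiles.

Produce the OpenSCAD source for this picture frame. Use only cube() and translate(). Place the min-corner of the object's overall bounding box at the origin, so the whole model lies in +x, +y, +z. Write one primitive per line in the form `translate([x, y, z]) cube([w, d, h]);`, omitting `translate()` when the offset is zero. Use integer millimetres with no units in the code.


cube([44, 32, 543]);
translate([329, 0, 0]) cube([44, 32, 543]);
translate([44, 0, 0]) cube([285, 32, 44]);
translate([44, 0, 499]) cube([285, 32, 44]);


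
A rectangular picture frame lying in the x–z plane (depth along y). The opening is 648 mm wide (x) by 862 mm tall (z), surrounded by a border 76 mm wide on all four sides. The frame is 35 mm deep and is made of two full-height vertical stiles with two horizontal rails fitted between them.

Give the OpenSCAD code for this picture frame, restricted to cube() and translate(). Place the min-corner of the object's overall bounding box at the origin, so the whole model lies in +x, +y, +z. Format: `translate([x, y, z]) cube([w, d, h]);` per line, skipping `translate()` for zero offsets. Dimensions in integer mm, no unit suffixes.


cube([76, 35, 1014]);
translate([724, 0, 0]) cube([76, 35, 1014]);
translate([76, 0, 0]) cube([648, 35, 76]);
translate([76, 0, 938]) cube([648, 35, 76]);


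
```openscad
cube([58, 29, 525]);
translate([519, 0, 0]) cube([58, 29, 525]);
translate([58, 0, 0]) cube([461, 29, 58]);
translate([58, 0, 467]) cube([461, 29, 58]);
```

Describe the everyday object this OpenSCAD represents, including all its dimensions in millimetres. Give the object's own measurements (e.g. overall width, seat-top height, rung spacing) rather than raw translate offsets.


A rectangular picture frame lying in the x–z plane (depth along y). The opening is 461 mm wide (x) by 409 mm tall (z), surrounded by a border 58 mm wide on all four sides. The frame is 29 mm deep and is made of two full-height vertical stiles with two horizontal rails fitted between them.


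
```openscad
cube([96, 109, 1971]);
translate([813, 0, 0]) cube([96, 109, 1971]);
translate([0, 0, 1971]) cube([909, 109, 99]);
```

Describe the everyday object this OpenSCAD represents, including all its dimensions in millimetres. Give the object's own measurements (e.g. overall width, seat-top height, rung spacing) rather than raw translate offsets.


A door frame. The clear opening is 717 mm wide and 1971 mm high. Two 96 mm wide jambs, 109 mm deep, stand either side of the opening from the floor to the top of the opening. A 99 mm thick head sits across the top of both jambs, spanning the full outside width of the frame.


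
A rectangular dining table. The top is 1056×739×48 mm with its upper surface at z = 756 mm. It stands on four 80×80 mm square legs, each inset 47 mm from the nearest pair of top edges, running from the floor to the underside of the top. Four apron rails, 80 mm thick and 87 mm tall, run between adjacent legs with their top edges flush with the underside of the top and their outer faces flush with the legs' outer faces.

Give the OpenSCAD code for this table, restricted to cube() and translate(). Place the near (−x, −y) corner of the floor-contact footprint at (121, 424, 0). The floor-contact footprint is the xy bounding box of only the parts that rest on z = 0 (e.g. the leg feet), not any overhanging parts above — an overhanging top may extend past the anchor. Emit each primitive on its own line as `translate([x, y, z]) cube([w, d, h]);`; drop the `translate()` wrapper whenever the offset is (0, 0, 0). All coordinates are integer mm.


translate([74, 377, 708]) cube([1056, 739, 48]);
translate([121, 424, 0]) cube([80, 80, 708]);
translate([1003, 424, 0]) cube([80, 80, 708]);
translate([121, 989, 0]) cube([80, 80, 708]);
translate([1003, 989, 0]) cube([80, 80, 708]);
translate([201, 424, 621]) cube([802, 80, 87]);
translate([201, 989, 621]) cube([802, 80, 87]);
translate([121, 504, 621]) cube([80, 485, 87]);
translate([1003, 504, 621]) cube([80, 485, 87]);


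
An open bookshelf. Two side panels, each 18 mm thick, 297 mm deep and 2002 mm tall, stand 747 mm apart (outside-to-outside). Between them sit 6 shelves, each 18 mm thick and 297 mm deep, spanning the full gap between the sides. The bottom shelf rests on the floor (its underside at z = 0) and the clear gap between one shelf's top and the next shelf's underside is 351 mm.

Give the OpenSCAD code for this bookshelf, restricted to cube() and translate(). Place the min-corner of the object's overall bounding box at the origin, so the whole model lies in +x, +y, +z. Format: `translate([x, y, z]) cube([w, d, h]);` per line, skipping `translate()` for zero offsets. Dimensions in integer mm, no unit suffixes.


cube([18, 297, 2002]);
translate([729, 0, 0]) cube([18, 297, 2002]);
translate([18, 0, 0]) cube([711, 297, 18]);
translate([18, 0, 369]) cube([711, 297, 18]);
translate([18, 0, 738]) cube([711, 297, 18]);
translate([18, 0, 1107]) cube([711, 297, 18]);
translate([18, 0, 1476]) cube([711, 297, 18]);
translate([18, 0, 1845]) cube([711, 297, 18]);


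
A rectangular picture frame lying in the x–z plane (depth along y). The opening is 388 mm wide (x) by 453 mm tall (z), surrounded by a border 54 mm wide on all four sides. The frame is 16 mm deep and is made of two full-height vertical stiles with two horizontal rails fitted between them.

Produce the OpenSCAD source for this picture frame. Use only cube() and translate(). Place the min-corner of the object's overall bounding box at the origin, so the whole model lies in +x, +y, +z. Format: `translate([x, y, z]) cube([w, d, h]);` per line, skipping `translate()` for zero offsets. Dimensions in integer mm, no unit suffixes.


cube([54, 16, 561]);
translate([442, 0, 0]) cube([54, 16, 561]);
translate([54, 0, 0]) cube([388, 16, 54]);
translate([54, 0, 507]) cube([388, 16, 54]);


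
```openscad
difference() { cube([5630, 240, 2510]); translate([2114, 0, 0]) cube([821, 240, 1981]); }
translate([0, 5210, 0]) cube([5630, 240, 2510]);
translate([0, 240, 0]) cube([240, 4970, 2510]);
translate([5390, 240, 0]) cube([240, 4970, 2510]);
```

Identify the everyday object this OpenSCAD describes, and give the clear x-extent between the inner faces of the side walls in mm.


A single room. The interior width is 5150 mm.

Four walls enclosing a rectangle with a door in the front wall — a room. Outside width 5630 minus two 240 mm walls gives 5150 mm.


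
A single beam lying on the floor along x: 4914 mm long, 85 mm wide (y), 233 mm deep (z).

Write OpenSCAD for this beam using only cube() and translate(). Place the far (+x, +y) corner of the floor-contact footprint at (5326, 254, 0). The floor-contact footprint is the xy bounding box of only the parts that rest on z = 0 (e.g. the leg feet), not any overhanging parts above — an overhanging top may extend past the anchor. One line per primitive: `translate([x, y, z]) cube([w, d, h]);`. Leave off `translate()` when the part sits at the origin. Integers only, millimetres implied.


translate([412, 169, 0]) cube([4914, 85, 233]);


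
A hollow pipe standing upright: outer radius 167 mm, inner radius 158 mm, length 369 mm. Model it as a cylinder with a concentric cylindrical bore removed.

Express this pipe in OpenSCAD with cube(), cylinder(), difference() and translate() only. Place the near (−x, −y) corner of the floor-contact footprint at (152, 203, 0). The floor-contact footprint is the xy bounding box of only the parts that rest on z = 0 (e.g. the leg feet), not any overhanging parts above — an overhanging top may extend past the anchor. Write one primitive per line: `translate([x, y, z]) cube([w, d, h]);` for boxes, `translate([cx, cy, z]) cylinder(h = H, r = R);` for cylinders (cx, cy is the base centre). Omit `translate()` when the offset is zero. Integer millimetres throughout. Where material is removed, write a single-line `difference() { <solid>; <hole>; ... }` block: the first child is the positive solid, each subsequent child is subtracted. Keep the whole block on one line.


difference() { translate([319, 370, 0]) cylinder(h = 369, r = 167); translate([319, 370, 0]) cylinder(h = 369, r = 158); }


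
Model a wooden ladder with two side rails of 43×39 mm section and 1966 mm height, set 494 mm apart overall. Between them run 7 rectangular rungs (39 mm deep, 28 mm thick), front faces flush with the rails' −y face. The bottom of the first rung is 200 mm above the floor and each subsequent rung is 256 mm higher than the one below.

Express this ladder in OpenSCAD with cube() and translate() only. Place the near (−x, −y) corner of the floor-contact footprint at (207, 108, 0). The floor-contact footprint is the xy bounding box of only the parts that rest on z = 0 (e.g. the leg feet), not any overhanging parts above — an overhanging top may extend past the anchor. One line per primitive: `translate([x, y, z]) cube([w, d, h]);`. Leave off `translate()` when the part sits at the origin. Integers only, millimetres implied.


// rung span = 494 - 2*43 = 408
// rung[k] z = 200 + k*256
translate([207, 108, 0]) cube([43, 39, 1966]);
translate([658, 108, 0]) cube([43, 39, 1966]);
translate([250, 108, 200]) cube([408, 39, 28]);
translate([250, 108, 456]) cube([408, 39, 28]);
translate([250, 108, 712]) cube([408, 39, 28]);
translate([250, 108, 968]) cube([408, 39, 28]);
translate([250, 108, 1224]) cube([408, 39, 28]);
translate([250, 108, 1480]) cube([408, 39, 28]);
translate([250, 108, 1736]) cube([408, 39, 28]);


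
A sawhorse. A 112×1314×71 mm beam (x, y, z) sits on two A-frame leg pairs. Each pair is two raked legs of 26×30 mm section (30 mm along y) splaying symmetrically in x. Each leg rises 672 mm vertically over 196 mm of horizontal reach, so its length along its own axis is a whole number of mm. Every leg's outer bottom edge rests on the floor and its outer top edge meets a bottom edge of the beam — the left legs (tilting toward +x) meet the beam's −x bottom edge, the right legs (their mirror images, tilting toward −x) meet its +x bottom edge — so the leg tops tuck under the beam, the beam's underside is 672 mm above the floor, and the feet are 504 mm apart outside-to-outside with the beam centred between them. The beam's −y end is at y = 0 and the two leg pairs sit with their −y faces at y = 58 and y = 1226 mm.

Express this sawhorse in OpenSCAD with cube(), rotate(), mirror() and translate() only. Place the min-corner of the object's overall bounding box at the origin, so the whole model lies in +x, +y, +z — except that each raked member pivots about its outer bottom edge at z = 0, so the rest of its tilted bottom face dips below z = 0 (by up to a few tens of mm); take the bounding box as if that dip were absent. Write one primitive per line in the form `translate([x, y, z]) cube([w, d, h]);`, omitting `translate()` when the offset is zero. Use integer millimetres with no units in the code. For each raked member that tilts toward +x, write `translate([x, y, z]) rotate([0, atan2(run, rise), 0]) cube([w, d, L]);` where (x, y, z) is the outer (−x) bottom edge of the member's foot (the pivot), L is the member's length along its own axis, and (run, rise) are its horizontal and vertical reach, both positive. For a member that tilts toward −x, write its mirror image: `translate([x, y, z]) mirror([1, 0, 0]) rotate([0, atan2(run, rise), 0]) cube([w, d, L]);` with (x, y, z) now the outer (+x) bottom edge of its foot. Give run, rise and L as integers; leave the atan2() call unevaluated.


// leg length = √(196² + 672²) = 700
// right-leg outer foot x = 2·196 + 112 = 504
// beam min-corner = (196, 0, 672)
translate([196, 0, 672]) cube([112, 1314, 71]);
translate([0, 58, 0]) rotate([0, atan2(196, 672), 0]) cube([26, 30, 700]);
translate([504, 58, 0]) mirror([1, 0, 0]) rotate([0, atan2(196, 672), 0]) cube([26, 30, 700]);
translate([0, 1226, 0]) rotate([0, atan2(196, 672), 0]) cube([26, 30, 700]);
translate([504, 1226, 0]) mirror([1, 0, 0]) rotate([0, atan2(196, 672), 0]) cube([26, 30, 700]);


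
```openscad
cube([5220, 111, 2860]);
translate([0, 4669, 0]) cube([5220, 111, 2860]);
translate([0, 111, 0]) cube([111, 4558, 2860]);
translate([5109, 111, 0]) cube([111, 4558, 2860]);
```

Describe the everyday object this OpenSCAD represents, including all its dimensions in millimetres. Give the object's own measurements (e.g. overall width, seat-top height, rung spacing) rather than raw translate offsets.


The wall frame of a small rectangular building: four walls, each 2860 mm tall and 111 mm thick, enclosing a footprint 5220 mm (x) by 4780 mm (y) outside-to-outside, with no floor or roof. The front and back walls (the −y and +y sides) span the full width; the two side walls fit between them.


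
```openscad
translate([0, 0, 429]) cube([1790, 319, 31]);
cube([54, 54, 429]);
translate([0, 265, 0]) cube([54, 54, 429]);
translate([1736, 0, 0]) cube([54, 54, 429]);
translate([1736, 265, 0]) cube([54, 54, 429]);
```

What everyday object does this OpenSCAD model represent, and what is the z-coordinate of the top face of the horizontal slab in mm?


A bench. The seat-top height is 460 mm.

A long slab on four corner posts — a bench. The slab sits at z = 429 with thickness 31, so the top is 429 + 31 = 460 mm.


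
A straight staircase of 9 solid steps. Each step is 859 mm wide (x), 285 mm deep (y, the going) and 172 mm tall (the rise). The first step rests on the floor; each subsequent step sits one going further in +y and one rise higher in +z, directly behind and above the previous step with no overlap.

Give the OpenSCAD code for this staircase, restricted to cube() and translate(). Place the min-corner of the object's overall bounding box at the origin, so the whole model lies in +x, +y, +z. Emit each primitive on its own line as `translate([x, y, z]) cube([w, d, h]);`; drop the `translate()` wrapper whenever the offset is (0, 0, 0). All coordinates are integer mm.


cube([859, 285, 172]);
translate([0, 285, 172]) cube([859, 285, 172]);
translate([0, 570, 344]) cube([859, 285, 172]);
translate([0, 855, 516]) cube([859, 285, 172]);
translate([0, 1140, 688]) cube([859, 285, 172]);
translate([0, 1425, 860]) cube([859, 285, 172]);
translate([0, 1710, 1032]) cube([859, 285, 172]);
translate([0, 1995, 1204]) cube([859, 285, 172]);
translate([0, 2280, 1376]) cube([859, 285, 172]);
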